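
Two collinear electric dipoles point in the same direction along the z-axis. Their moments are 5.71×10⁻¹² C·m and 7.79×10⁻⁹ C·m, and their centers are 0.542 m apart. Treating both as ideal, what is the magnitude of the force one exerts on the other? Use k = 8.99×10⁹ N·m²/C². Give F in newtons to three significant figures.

F ≈ 2.78×10⁻⁸ N

On-axis field of dipole 1 at distance r: E = 2kp₁/r³. Force on dipole 2 is F = p₂·dE/dr (gradient along axis).
dE/dr = −6kp₁/r⁴, so |F| = 6kp₁p₂/r⁴ (attractive for aligned moments).
F = 6(8.99×10⁹)(5.71×10⁻¹²)(7.79×10⁻⁹)/(0.542)⁴ = 2.780×10⁻⁸ N.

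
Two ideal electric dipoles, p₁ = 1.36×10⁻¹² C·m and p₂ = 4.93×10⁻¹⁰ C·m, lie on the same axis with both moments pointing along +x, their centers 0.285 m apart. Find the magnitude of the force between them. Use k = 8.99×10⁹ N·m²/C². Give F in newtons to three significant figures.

On-axis field of dipole 1 at distance r: E = 2kp₁/r³. Force on dipole 2 is F = p₂·dE/dr (gradient along axis).
dE/dr = −6kp₁/r⁴, so |F| = 6kp₁p₂/r⁴ (attractive for aligned moments).
F = 6(8.99×10⁹)(1.36×10⁻¹²)(4.93×10⁻¹⁰)/(0.285)⁴ = 5.482×10⁻⁹ N.

F ≈ 5.48×10⁻⁹ N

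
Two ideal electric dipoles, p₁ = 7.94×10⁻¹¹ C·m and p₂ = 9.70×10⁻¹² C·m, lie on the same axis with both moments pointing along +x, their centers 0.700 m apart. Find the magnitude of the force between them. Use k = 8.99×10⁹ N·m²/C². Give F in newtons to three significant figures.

F ≈ 1.73×10⁻¹⁰ N

On-axis field of dipole 1 at distance r: E = 2kp₁/r³. Force on dipole 2 is F = p₂·dE/dr (gradient along axis).
dE/dr = −6kp₁/r⁴, so |F| = 6kp₁p₂/r⁴ (attractive for aligned moments).
F = 6(8.99×10⁹)(7.94×10⁻¹¹)(9.70×10⁻¹²)/(0.700)⁴ = 1.730×10⁻¹⁰ N.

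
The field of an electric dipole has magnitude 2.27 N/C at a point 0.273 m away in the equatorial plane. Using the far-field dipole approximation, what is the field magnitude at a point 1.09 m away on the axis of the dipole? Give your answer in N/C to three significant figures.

Dipole fields scale as 1/r³ in the far field.
The axial field is twice the equatorial field at the same r, so the geometry factor is 2/1.
E₂ = E₁ · (2/1) · (r₁/r₂)³ = 2.27 · 2 · (0.273/1.09)³.
(r₁/r₂)³ = (0.2505)³ = 0.01571.
E₂ ≈ 0.07133 N/C.

E ≈ 0.0713 N/C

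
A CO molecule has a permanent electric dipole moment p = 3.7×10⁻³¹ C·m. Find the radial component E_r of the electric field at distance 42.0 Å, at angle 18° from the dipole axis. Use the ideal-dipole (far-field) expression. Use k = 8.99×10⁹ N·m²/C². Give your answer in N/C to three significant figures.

E_r ≈ 8.54×10⁴ N/C

For a dipole, E_r = (2kp cosθ)/r³.
kp/r³ = (8.99×10⁹)(3.70×10⁻³¹)/(4.20×10⁻⁹)³ = 4.490×10⁴ N/C.
E_r = 2·4.490×10⁴·cos18° = 8.540×10⁴ N/C.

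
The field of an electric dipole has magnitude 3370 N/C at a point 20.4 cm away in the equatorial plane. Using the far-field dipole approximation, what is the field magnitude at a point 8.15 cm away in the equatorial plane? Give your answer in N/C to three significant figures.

Dipole fields scale as 1/r³ in the far field; the geometry is the same at both points.
E₂ = E₁ · (r₁/r₂)³ = 3370 · (20.4/8.15)³.
(r₁/r₂)³ = (2.503)³ = 15.68.
E₂ ≈ 5.285×10⁴ N/C.

E ≈ 5.29×10⁴ N/C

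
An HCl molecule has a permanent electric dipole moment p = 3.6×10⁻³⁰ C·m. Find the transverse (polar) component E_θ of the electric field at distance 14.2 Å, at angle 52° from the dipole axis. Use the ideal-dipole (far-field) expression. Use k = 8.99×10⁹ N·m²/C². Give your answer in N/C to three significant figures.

For a dipole, E_θ = (kp sinθ)/r³.
kp/r³ = (8.99×10⁹)(3.60×10⁻³⁰)/(1.42×10⁻⁹)³ = 1.130×10⁷ N/C.
E_θ = 1.130×10⁷·sin52° = 8.907×10⁶ N/C.

E_θ ≈ 8.91×10⁶ N/C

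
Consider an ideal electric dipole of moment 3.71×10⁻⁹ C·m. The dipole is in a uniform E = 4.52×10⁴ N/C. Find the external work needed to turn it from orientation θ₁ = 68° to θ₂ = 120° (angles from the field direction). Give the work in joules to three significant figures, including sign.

W ≈ 1.47×10⁻⁴ J

W_ext = ΔU = U(θ₂) − U(θ₁) = −pE cosθ₂ − (−pE cosθ₁) = pE(cosθ₁ − cosθ₂).
W = (3.71×10⁻⁹)(4.52×10⁴)·(cos68° − cos120°) = (1.677×10⁻⁴)·(+0.8746) = 1.467×10⁻⁴ J.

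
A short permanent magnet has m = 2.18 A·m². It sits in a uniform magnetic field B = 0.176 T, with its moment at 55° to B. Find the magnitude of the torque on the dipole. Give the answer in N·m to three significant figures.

τ ≈ 0.314 N·m

Torque on a magnetic dipole: τ = mB sinθ.
τ = (2.18)(0.176)·sin55° = 0.3143 N·m.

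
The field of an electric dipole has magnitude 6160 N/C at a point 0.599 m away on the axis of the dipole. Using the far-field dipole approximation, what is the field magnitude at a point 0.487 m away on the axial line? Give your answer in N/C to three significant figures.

Dipole fields scale as 1/r³ in the far field; the geometry is the same at both points.
E₂ = E₁ · (r₁/r₂)³ = 6160 · (0.599/0.487)³.
(r₁/r₂)³ = (1.23)³ = 1.861.
E₂ ≈ 1.146×10⁴ N/C.

E ≈ 1.15×10⁴ N/C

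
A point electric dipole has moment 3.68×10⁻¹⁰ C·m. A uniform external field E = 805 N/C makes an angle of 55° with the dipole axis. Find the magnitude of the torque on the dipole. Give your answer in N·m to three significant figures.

τ ≈ 2.43×10⁻⁷ N·m

Torque on an electric dipole: τ = pE sinθ.
τ = (3.68×10⁻¹⁰)(805)·sin55° = 2.427×10⁻⁷ N·m.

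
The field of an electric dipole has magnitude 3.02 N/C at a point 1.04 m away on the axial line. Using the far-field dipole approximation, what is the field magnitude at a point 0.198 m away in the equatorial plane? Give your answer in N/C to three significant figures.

Dipole fields scale as 1/r³ in the far field.
The axial field is twice the equatorial field at the same r, so the geometry factor is 1/2.
E₂ = E₁ · (1/2) · (r₁/r₂)³ = 3.02 · 0.5 · (1.04/0.198)³.
(r₁/r₂)³ = (5.253)³ = 144.9.
E₂ ≈ 218.8 N/C.

E ≈ 219 N/C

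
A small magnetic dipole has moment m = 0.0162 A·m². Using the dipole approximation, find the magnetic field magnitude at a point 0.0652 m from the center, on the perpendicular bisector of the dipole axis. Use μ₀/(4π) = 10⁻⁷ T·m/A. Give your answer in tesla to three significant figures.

In the equatorial plane B = (μ₀/4π)·m/r³ (half the axial value).
B = (10⁻⁷)·(0.0162) / (0.0652)³ = 5.845×10⁻⁶ T.

B ≈ 5.84×10⁻⁶ T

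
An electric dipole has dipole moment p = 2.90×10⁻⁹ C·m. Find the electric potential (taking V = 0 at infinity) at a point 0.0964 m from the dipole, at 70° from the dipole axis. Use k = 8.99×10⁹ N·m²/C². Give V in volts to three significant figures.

The dipole potential is V = kp cosθ / r².
V = (8.99×10⁹)(2.90×10⁻⁹)·cos70° / (0.0964)² = 959.5 V.

V ≈ 960 V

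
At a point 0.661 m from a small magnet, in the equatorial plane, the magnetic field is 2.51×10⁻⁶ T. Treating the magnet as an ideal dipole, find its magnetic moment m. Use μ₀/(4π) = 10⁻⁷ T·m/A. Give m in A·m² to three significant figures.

In the equatorial plane B = (μ₀/4π)·m/r³, so m = Br³·4π/(μ₀).
m = (2.51×10⁻⁶)·(0.661)³ / (10⁻⁷) = 7.249 A·m².

m ≈ 7.25 A·m²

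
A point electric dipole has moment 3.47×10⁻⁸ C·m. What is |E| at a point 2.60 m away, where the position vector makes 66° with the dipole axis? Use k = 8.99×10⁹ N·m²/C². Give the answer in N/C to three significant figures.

At angle θ the dipole field magnitude is E = (kp/r³)·√(1 + 3cos²θ).
kp/r³ = (8.99×10⁹)(3.47×10⁻⁸) / (2.60)³ = 17.75 N/C.
√(1 + 3cos²66°) = √(1 + 3·0.1654) = √1.4963 ≈ 1.2232.
E ≈ 17.75 × 1.223 = 21.71 N/C.

E ≈ 21.7 N/C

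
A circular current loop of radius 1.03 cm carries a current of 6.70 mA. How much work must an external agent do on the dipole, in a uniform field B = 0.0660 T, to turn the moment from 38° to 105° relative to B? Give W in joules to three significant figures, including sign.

W ≈ 1.54×10⁻⁷ J

Magnetic moment m = IA = Iπa² = (0.00670)·π·(0.0103)² = 2.233×10⁻⁶ A·m².
W_ext = ΔU = −mB cosθ₂ + mB cosθ₁ = mB(cosθ₁ − cosθ₂).
W = (2.233×10⁻⁶)(0.0660)·(cos38° − cos105°) = (1.474×10⁻⁷)·(+1.0468) = 1.543×10⁻⁷ J.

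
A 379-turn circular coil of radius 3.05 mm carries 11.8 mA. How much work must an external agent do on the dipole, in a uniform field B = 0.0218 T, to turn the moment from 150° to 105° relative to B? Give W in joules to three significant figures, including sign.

W ≈ -1.73×10⁻⁶ J

m = NIA = NIπa² = 379·(0.0118)·π·(0.00305)² = 1.307×10⁻⁴ A·m².
W_ext = ΔU = −mB cosθ₂ + mB cosθ₁ = mB(cosθ₁ − cosθ₂).
W = (1.307×10⁻⁴)(0.0218)·(cos150° − cos105°) = (2.849×10⁻⁶)·(-0.6072) = -1.730×10⁻⁶ J.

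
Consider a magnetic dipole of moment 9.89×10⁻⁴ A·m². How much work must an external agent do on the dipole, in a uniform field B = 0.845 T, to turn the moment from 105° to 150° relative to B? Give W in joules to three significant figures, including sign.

W_ext = ΔU = −mB cosθ₂ + mB cosθ₁ = mB(cosθ₁ − cosθ₂).
W = (9.89×10⁻⁴)(0.845)·(cos105° − cos150°) = (8.357×10⁻⁴)·(+0.6072) = 5.074×10⁻⁴ J.

W ≈ 5.07×10⁻⁴ J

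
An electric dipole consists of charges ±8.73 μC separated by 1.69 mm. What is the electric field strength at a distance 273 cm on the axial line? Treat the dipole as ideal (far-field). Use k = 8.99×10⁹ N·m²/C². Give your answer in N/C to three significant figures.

E ≈ 13.0 N/C

Dipole moment p = qd = (8.73×10⁻⁶ C)(0.00169 m) = 1.475×10⁻⁸ C·m.
On the dipole axis E = 2kp/r³.
E = 2·(8.99×10⁹)(1.475×10⁻⁸) / (2.73)³ = 13.03 N/C.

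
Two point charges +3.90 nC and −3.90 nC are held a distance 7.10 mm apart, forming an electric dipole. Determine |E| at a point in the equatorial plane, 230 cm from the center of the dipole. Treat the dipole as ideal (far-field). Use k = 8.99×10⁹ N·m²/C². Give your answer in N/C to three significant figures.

Dipole moment p = qd = (3.90×10⁻⁹ C)(0.00710 m) = 2.769×10⁻¹¹ C·m.
On the perpendicular bisector E = kp/r³ (half the axial value at the same distance).
E = (8.99×10⁹)(2.769×10⁻¹¹) / (2.30)³ = 0.02046 N/C.

E ≈ 0.0205 N/C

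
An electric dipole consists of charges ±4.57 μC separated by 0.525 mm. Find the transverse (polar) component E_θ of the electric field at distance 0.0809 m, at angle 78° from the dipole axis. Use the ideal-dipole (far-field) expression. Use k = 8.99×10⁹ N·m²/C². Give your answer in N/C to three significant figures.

Dipole moment p = qd = (4.57×10⁻⁶ C)(5.25×10⁻⁴ m) = 2.399×10⁻⁹ C·m.
For a dipole, E_θ = (kp sinθ)/r³.
kp/r³ = (8.99×10⁹)(2.399×10⁻⁹)/(0.0809)³ = 4.073×10⁴ N/C.
E_θ = 4.073×10⁴·sin78° = 3.984×10⁴ N/C.

E_θ ≈ 3.98×10⁴ N/C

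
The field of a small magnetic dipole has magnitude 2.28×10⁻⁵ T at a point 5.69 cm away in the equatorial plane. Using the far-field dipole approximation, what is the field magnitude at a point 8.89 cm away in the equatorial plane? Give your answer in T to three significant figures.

B ≈ 5.98×10⁻⁶ T

Dipole fields scale as 1/r³ in the far field; the geometry is the same at both points.
B₂ = B₁ · (r₁/r₂)³ = 2.28×10⁻⁵ · (5.69/8.89)³.
(r₁/r₂)³ = (0.64)³ = 0.2622.
B₂ ≈ 5.978×10⁻⁶ T.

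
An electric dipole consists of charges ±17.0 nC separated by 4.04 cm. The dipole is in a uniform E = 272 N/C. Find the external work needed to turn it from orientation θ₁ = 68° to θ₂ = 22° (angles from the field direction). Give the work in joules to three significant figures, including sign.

W ≈ -1.03×10⁻⁷ J

Dipole moment p = qd = (1.70×10⁻⁸ C)(0.0404 m) = 6.868×10⁻¹⁰ C·m.
W_ext = ΔU = U(θ₂) − U(θ₁) = −pE cosθ₂ − (−pE cosθ₁) = pE(cosθ₁ − cosθ₂).
W = (6.868×10⁻¹⁰)(272)·(cos68° − cos22°) = (1.868×10⁻⁷)·(-0.5526) = -1.032×10⁻⁷ J.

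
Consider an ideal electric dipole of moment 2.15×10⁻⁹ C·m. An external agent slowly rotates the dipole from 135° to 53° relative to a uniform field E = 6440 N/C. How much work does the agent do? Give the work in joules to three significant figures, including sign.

W_ext = ΔU = U(θ₂) − U(θ₁) = −pE cosθ₂ − (−pE cosθ₁) = pE(cosθ₁ − cosθ₂).
W = (2.15×10⁻⁹)(6440)·(cos135° − cos53°) = (1.385×10⁻⁵)·(-1.3089) = -1.812×10⁻⁵ J.

W ≈ -1.81×10⁻⁵ J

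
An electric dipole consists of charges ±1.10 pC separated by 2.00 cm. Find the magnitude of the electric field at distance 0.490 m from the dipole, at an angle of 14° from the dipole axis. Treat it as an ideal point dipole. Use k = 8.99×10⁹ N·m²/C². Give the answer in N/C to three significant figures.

Dipole moment p = qd = (1.10×10⁻¹² C)(0.0200 m) = 2.20×10⁻¹⁴ C·m.
At angle θ the dipole field magnitude is E = (kp/r³)·√(1 + 3cos²θ).
kp/r³ = (8.99×10⁹)(2.20×10⁻¹⁴) / (0.490)³ = 0.001681 N/C.
√(1 + 3cos²14°) = √(1 + 3·0.9415) = √3.8244 ≈ 1.9556.
E ≈ 0.001681 × 1.956 = 0.003288 N/C.

E ≈ 0.00329 N/C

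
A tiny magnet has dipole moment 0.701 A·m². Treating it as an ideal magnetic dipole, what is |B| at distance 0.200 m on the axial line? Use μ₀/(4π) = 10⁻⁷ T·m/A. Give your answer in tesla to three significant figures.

B ≈ 1.75×10⁻⁵ T

On axis B = (μ₀/4π)·2m/r³.
B = 2·(10⁻⁷)·(0.701) / (0.200)³ = 1.752×10⁻⁵ T.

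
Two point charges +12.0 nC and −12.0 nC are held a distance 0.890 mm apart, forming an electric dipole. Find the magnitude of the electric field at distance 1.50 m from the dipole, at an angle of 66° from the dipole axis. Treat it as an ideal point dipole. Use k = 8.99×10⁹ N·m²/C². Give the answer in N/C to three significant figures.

Dipole moment p = qd = (1.20×10⁻⁸ C)(8.90×10⁻⁴ m) = 1.068×10⁻¹¹ C·m.
At angle θ the dipole field magnitude is E = (kp/r³)·√(1 + 3cos²θ).
kp/r³ = (8.99×10⁹)(1.068×10⁻¹¹) / (1.50)³ = 0.02845 N/C.
√(1 + 3cos²66°) = √(1 + 3·0.1654) = √1.4963 ≈ 1.2232.
E ≈ 0.02845 × 1.223 = 0.03480 N/C.

E ≈ 0.0348 N/C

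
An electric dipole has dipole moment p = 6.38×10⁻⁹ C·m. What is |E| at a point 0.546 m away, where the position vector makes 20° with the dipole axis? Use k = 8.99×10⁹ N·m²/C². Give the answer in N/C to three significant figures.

At angle θ the dipole field magnitude is E = (kp/r³)·√(1 + 3cos²θ).
kp/r³ = (8.99×10⁹)(6.38×10⁻⁹) / (0.546)³ = 352.4 N/C.
√(1 + 3cos²20°) = √(1 + 3·0.8830) = √3.6491 ≈ 1.9103.
E ≈ 352.4 × 1.910 = 673.1 N/C.

E ≈ 673 N/C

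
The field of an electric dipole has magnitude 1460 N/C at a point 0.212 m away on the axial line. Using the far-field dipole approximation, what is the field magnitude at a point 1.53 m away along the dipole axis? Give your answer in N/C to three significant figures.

E ≈ 3.88 N/C

Dipole fields scale as 1/r³ in the far field; the geometry is the same at both points.
E₂ = E₁ · (r₁/r₂)³ = 1460 · (0.212/1.53)³.
(r₁/r₂)³ = (0.1386)³ = 0.00266.
E₂ ≈ 3.884 N/C.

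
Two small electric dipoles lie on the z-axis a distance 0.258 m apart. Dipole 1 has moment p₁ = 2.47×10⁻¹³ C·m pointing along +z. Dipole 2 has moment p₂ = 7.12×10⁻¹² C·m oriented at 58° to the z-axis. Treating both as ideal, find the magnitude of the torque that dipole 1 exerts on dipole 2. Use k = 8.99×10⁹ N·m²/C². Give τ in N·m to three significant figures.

τ ≈ 1.56×10⁻¹² N·m

The second dipole sits on the axis of the first, so the field there is axial: E₁ = 2kp₁/r³ along +z.
E₁ = 2(8.99×10⁹)(2.47×10⁻¹³)/(0.258)³ = 0.2586 N/C.
Torque on the second dipole: τ = p₂ E₁ sinθ.
τ = (7.12×10⁻¹²)(0.2586)·sin58° = 1.561×10⁻¹² N·m.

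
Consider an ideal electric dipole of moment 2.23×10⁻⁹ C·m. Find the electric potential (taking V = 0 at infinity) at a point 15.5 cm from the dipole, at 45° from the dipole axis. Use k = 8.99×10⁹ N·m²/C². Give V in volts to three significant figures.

V ≈ 590 V

The dipole potential is V = kp cosθ / r².
V = (8.99×10⁹)(2.23×10⁻⁹)·cos45° / (0.155)² = 590.0 V.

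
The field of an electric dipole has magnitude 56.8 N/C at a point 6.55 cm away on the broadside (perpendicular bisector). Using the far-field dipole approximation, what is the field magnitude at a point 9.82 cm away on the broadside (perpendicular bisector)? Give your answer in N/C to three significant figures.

E ≈ 16.9 N/C

Dipole fields scale as 1/r³ in the far field; the geometry is the same at both points.
E₂ = E₁ · (r₁/r₂)³ = 56.8 · (6.55/9.82)³.
(r₁/r₂)³ = (0.667)³ = 0.2967.
E₂ ≈ 16.86 N/C.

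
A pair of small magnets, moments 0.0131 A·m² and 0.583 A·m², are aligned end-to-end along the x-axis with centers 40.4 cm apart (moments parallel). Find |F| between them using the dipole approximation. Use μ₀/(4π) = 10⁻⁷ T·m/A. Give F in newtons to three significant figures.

On-axis B of dipole 1: B = (μ₀/4π)·2m₁/r³. Force on dipole 2: F = m₂·dB/dr.
dB/dr = −(μ₀/4π)·6m₁/r⁴, so |F| = (μ₀/4π)·6m₁m₂/r⁴.
F = 6(10⁻⁷)(0.0131)(0.583)/(0.404)⁴ = 1.720×10⁻⁷ N.

F ≈ 1.72×10⁻⁷ N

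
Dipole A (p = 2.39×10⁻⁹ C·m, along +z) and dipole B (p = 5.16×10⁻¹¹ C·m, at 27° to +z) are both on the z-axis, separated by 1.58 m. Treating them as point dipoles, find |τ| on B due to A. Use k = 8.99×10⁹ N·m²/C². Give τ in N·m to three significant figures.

τ ≈ 2.55×10⁻¹⁰ N·m

The second dipole sits on the axis of the first, so the field there is axial: E₁ = 2kp₁/r³ along +z.
E₁ = 2(8.99×10⁹)(2.39×10⁻⁹)/(1.58)³ = 10.89 N/C.
Torque on the second dipole: τ = p₂ E₁ sinθ.
τ = (5.16×10⁻¹¹)(10.89)·sin27° = 2.552×10⁻¹⁰ N·m.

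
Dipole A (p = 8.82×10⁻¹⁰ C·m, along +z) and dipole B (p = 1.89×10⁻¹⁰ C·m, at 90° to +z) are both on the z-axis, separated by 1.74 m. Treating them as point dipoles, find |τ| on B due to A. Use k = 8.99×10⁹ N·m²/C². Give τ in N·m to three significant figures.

τ ≈ 5.69×10⁻¹⁰ N·m

The second dipole sits on the axis of the first, so the field there is axial: E₁ = 2kp₁/r³ along +z.
E₁ = 2(8.99×10⁹)(8.82×10⁻¹⁰)/(1.74)³ = 3.010 N/C.
Torque on the second dipole: τ = p₂ E₁ sinθ.
τ = (1.89×10⁻¹⁰)(3.010)·sin90° = 5.689×10⁻¹⁰ N·m.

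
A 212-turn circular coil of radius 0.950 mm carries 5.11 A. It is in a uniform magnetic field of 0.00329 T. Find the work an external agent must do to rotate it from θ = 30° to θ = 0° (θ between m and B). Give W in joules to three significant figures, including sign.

W ≈ -1.35×10⁻⁶ J

m = NIA = NIπa² = 212·(5.11)·π·(9.50×10⁻⁴)² = 0.003072 A·m².
W_ext = ΔU = −mB cosθ₂ + mB cosθ₁ = mB(cosθ₁ − cosθ₂).
W = (0.003072)(0.00329)·(cos30° − cos0°) = (1.011×10⁻⁵)·(-0.1340) = -1.354×10⁻⁶ J.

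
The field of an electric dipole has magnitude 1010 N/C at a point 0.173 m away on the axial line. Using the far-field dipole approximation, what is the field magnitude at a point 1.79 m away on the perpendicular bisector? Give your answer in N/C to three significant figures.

E ≈ 0.456 N/C

Dipole fields scale as 1/r³ in the far field.
The axial field is twice the equatorial field at the same r, so the geometry factor is 1/2.
E₂ = E₁ · (1/2) · (r₁/r₂)³ = 1010 · 0.5 · (0.173/1.79)³.
(r₁/r₂)³ = (0.09665)³ = 0.0009028.
E₂ ≈ 0.4559 N/C.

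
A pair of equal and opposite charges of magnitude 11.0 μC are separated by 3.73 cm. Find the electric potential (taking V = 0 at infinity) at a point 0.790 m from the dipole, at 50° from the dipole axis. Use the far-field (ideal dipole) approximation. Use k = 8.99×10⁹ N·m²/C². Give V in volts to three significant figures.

Dipole moment p = qd = (1.10×10⁻⁵ C)(0.0373 m) = 4.103×10⁻⁷ C·m.
The dipole potential is V = kp cosθ / r².
V = (8.99×10⁹)(4.103×10⁻⁷)·cos50° / (0.790)² = 3799 V.

V ≈ 3800 V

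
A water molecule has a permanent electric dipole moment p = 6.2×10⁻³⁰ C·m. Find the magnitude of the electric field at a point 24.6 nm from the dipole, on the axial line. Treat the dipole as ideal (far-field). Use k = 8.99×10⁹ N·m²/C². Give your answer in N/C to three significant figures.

E ≈ 7490 N/C

On the dipole axis E = 2kp/r³.
E = 2·(8.99×10⁹)(6.20×10⁻³⁰) / (2.46×10⁻⁸)³ = 7488 N/C.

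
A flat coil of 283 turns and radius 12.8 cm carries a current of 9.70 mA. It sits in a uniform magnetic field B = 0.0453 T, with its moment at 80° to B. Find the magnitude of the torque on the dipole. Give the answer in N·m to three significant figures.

τ ≈ 0.00630 N·m

m = NIA = NIπa² = 283·(0.00970)·π·(0.128)² = 0.1413 A·m².
Torque on a magnetic dipole: τ = mB sinθ.
τ = (0.1413)(0.0453)·sin80° = 0.006304 N·m.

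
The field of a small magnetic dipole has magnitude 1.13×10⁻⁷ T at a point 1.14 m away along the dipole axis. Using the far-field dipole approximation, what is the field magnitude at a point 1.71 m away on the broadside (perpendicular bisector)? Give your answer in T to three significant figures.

B ≈ 1.67×10⁻⁸ T

Dipole fields scale as 1/r³ in the far field.
The axial field is twice the equatorial field at the same r, so the geometry factor is 1/2.
B₂ = B₁ · (1/2) · (r₁/r₂)³ = 1.13×10⁻⁷ · 0.5 · (1.14/1.71)³.
(r₁/r₂)³ = (0.6667)³ = 0.2963.
B₂ ≈ 1.674×10⁻⁸ T.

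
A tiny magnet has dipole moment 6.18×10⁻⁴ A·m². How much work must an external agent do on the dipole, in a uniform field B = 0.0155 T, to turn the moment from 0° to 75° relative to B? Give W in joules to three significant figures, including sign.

W_ext = ΔU = −mB cosθ₂ + mB cosθ₁ = mB(cosθ₁ − cosθ₂).
W = (6.18×10⁻⁴)(0.0155)·(cos0° − cos75°) = (9.579×10⁻⁶)·(+0.7412) = 7.100×10⁻⁶ J.

W ≈ 7.10×10⁻⁶ J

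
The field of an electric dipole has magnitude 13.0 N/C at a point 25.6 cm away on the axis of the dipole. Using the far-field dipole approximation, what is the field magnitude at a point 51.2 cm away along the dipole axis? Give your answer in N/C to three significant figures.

Dipole fields scale as 1/r³ in the far field; the geometry is the same at both points.
E₂ = E₁ · (r₁/r₂)³ = 13.0 · (25.6/51.2)³.
(r₁/r₂)³ = (0.5)³ = 0.125.
E₂ ≈ 1.625 N/C.

E ≈ 1.62 N/C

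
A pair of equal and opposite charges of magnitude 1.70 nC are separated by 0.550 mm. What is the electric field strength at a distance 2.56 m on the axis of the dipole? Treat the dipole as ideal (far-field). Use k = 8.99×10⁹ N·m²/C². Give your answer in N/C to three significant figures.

Dipole moment p = qd = (1.70×10⁻⁹ C)(5.50×10⁻⁴ m) = 9.35×10⁻¹³ C·m.
On the dipole axis E = 2kp/r³.
E = 2·(8.99×10⁹)(9.35×10⁻¹³) / (2.56)³ = 0.001002 N/C.

E ≈ 0.00100 N/C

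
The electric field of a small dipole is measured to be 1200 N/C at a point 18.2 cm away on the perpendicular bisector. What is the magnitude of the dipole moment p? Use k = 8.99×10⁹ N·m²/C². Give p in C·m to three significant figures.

p ≈ 8.05×10⁻¹⁰ C·m

In the equatorial plane E = kp/r³, so p = Er³/(k).
p = (1200)·(0.182)³ / (8.99×10⁹) = 8.047×10⁻¹⁰ C·m.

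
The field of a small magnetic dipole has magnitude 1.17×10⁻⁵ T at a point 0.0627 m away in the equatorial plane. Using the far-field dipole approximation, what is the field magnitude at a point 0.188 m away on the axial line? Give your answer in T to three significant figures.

B ≈ 8.68×10⁻⁷ T

Dipole fields scale as 1/r³ in the far field.
The axial field is twice the equatorial field at the same r, so the geometry factor is 2/1.
B₂ = B₁ · (2/1) · (r₁/r₂)³ = 1.17×10⁻⁵ · 2 · (0.0627/0.188)³.
(r₁/r₂)³ = (0.3335)³ = 0.0371.
B₂ ≈ 8.681×10⁻⁷ T.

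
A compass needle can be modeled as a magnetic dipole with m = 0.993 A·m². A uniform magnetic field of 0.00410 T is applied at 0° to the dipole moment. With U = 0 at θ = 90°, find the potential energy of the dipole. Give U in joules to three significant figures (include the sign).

U ≈ -0.00407 J

U = −m·B = −mB cosθ.
U = −(0.993)(0.00410)·cos0° = -0.004071 J.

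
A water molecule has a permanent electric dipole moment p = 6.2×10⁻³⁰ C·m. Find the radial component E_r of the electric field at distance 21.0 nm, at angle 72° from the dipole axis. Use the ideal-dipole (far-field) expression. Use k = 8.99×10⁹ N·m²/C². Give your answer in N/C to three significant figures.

For a dipole, E_r = (2kp cosθ)/r³.
kp/r³ = (8.99×10⁹)(6.20×10⁻³⁰)/(2.10×10⁻⁸)³ = 6019 N/C.
E_r = 2·6019·cos72° = 3720 N/C.

E_r ≈ 3720 N/C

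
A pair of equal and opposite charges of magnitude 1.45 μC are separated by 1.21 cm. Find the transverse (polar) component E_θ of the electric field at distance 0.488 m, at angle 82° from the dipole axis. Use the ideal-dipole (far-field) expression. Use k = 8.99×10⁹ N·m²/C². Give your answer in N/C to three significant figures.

E_θ ≈ 1340 N/C

Dipole moment p = qd = (1.45×10⁻⁶ C)(0.0121 m) = 1.755×10⁻⁸ C·m.
For a dipole, E_θ = (kp sinθ)/r³.
kp/r³ = (8.99×10⁹)(1.755×10⁻⁸)/(0.488)³ = 1358 N/C.
E_θ = 1358·sin82° = 1344 N/C.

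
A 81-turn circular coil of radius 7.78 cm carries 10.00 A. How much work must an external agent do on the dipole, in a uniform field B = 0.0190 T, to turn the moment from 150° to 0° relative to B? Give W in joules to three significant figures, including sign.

m = NIA = NIπa² = 81·(10.0)·π·(0.0778)² = 15.4 A·m².
W_ext = ΔU = −mB cosθ₂ + mB cosθ₁ = mB(cosθ₁ − cosθ₂).
W = (15.4)(0.0190)·(cos150° − cos0°) = (0.2926)·(-1.8660) = -0.5460 J.

W ≈ -0.546 J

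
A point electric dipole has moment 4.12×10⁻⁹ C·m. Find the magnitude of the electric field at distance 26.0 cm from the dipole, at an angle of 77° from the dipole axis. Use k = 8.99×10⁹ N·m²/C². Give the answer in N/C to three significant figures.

At angle θ the dipole field magnitude is E = (kp/r³)·√(1 + 3cos²θ).
kp/r³ = (8.99×10⁹)(4.12×10⁻⁹) / (0.260)³ = 2107 N/C.
√(1 + 3cos²77°) = √(1 + 3·0.0506) = √1.1518 ≈ 1.0732.
E ≈ 2107 × 1.073 = 2262 N/C.

E ≈ 2260 N/C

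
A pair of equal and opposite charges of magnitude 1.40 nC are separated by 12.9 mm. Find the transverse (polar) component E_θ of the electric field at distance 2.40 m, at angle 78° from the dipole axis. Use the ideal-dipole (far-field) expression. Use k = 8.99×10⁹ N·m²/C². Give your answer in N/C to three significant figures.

E_θ ≈ 0.0115 N/C

Dipole moment p = qd = (1.40×10⁻⁹ C)(0.0129 m) = 1.806×10⁻¹¹ C·m.
For a dipole, E_θ = (kp sinθ)/r³.
kp/r³ = (8.99×10⁹)(1.806×10⁻¹¹)/(2.40)³ = 0.01174 N/C.
E_θ = 0.01174·sin78° = 0.01149 N/C.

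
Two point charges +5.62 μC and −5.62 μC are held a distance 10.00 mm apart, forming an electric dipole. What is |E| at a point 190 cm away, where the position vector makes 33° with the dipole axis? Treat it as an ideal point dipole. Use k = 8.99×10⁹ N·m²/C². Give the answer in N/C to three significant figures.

E ≈ 130 N/C

Dipole moment p = qd = (5.62×10⁻⁶ C)(0.0100 m) = 5.62×10⁻⁸ C·m.
At angle θ the dipole field magnitude is E = (kp/r³)·√(1 + 3cos²θ).
kp/r³ = (8.99×10⁹)(5.62×10⁻⁸) / (1.90)³ = 73.66 N/C.
√(1 + 3cos²33°) = √(1 + 3·0.7034) = √3.1101 ≈ 1.7635.
E ≈ 73.66 × 1.764 = 129.9 N/C.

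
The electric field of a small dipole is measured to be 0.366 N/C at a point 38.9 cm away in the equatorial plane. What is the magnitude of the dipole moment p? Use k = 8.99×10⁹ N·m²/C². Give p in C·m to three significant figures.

p ≈ 2.40×10⁻¹² C·m

In the equatorial plane E = kp/r³, so p = Er³/(k).
p = (0.366)·(0.389)³ / (8.99×10⁹) = 2.396×10⁻¹² C·m.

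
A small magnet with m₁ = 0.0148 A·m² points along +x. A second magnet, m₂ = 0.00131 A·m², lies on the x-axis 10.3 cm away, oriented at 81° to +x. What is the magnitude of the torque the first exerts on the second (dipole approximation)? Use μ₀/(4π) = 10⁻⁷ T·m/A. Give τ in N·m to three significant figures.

Dipole B is on the axis of dipole A, so B₁ there is axial: B₁ = (μ₀/4π)·2m₁/r³ along +x.
B₁ = 2(10⁻⁷)(0.0148)/(0.103)³ = 2.709×10⁻⁶ T.
τ = m₂ B₁ sinθ.
τ = (0.00131)(2.709×10⁻⁶)·sin81° = 3.505×10⁻⁹ N·m.

τ ≈ 3.50×10⁻⁹ N·m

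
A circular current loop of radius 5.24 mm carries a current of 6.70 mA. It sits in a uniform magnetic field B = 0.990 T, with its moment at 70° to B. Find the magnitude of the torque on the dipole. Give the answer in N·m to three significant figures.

Magnetic moment m = IA = Iπa² = (0.00670)·π·(0.00524)² = 5.779×10⁻⁷ A·m².
Torque on a magnetic dipole: τ = mB sinθ.
τ = (5.779×10⁻⁷)(0.990)·sin70° = 5.376×10⁻⁷ N·m.

τ ≈ 5.38×10⁻⁷ N·m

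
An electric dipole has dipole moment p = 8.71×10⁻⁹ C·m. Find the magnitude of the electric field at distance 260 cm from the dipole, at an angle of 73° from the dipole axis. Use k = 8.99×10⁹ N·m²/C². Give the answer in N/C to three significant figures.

At angle θ the dipole field magnitude is E = (kp/r³)·√(1 + 3cos²θ).
kp/r³ = (8.99×10⁹)(8.71×10⁻⁹) / (2.60)³ = 4.455 N/C.
√(1 + 3cos²73°) = √(1 + 3·0.0855) = √1.2564 ≈ 1.1209.
E ≈ 4.455 × 1.121 = 4.994 N/C.

E ≈ 4.99 N/C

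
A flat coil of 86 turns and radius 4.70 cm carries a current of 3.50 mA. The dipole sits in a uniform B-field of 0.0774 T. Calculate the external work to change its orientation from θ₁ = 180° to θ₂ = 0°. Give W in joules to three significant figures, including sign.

W ≈ -3.23×10⁻⁴ J

m = NIA = NIπa² = 86·(0.00350)·π·(0.0470)² = 0.002089 A·m².
W_ext = ΔU = −mB cosθ₂ + mB cosθ₁ = mB(cosθ₁ − cosθ₂).
W = (0.002089)(0.0774)·(cos180° − cos0°) = (1.617×10⁻⁴)·(-2.0000) = -3.234×10⁻⁴ J.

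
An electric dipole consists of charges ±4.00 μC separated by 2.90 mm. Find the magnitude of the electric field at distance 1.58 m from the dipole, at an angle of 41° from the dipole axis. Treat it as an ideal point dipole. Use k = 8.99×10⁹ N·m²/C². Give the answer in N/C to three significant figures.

E ≈ 43.5 N/C

Dipole moment p = qd = (4.00×10⁻⁶ C)(0.00290 m) = 1.16×10⁻⁸ C·m.
At angle θ the dipole field magnitude is E = (kp/r³)·√(1 + 3cos²θ).
kp/r³ = (8.99×10⁹)(1.16×10⁻⁸) / (1.58)³ = 26.44 N/C.
√(1 + 3cos²41°) = √(1 + 3·0.5696) = √2.7088 ≈ 1.6458.
E ≈ 26.44 × 1.646 = 43.51 N/C.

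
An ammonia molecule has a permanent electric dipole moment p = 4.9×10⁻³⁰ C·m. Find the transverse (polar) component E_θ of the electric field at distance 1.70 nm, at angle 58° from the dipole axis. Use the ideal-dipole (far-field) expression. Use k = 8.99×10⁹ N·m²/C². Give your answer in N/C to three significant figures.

For a dipole, E_θ = (kp sinθ)/r³.
kp/r³ = (8.99×10⁹)(4.90×10⁻³⁰)/(1.70×10⁻⁹)³ = 8.966×10⁶ N/C.
E_θ = 8.966×10⁶·sin58° = 7.604×10⁶ N/C.

E_θ ≈ 7.60×10⁶ N/C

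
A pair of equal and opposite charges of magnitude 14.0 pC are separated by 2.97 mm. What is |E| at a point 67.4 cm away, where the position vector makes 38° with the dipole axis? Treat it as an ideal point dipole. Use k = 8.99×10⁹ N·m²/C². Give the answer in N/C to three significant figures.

E ≈ 0.00207 N/C

Dipole moment p = qd = (1.40×10⁻¹¹ C)(0.00297 m) = 4.158×10⁻¹⁴ C·m.
At angle θ the dipole field magnitude is E = (kp/r³)·√(1 + 3cos²θ).
kp/r³ = (8.99×10⁹)(4.158×10⁻¹⁴) / (0.674)³ = 0.001221 N/C.
√(1 + 3cos²38°) = √(1 + 3·0.6210) = √2.8629 ≈ 1.6920.
E ≈ 0.001221 × 1.692 = 0.002066 N/C.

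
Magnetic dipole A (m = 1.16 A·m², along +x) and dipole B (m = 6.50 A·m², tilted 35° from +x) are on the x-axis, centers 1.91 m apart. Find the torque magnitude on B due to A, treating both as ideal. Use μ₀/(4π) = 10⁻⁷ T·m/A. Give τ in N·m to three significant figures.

τ ≈ 1.24×10⁻⁷ N·m

Dipole B is on the axis of dipole A, so B₁ there is axial: B₁ = (μ₀/4π)·2m₁/r³ along +x.
B₁ = 2(10⁻⁷)(1.16)/(1.91)³ = 3.330×10⁻⁸ T.
τ = m₂ B₁ sinθ.
τ = (6.50)(3.330×10⁻⁸)·sin35° = 1.241×10⁻⁷ N·m.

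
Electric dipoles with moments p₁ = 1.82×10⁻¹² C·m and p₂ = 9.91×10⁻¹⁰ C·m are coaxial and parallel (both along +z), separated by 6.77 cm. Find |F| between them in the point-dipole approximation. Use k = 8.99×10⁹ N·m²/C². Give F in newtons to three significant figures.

On-axis field of dipole 1 at distance r: E = 2kp₁/r³. Force on dipole 2 is F = p₂·dE/dr (gradient along axis).
dE/dr = −6kp₁/r⁴, so |F| = 6kp₁p₂/r⁴ (attractive for aligned moments).
F = 6(8.99×10⁹)(1.82×10⁻¹²)(9.91×10⁻¹⁰)/(0.0677)⁴ = 4.631×10⁻⁶ N.

F ≈ 4.63×10⁻⁶ N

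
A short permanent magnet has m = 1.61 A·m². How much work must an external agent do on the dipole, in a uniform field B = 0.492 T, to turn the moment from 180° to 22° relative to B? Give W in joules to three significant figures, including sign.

W ≈ -1.53 J

W_ext = ΔU = −mB cosθ₂ + mB cosθ₁ = mB(cosθ₁ − cosθ₂).
W = (1.61)(0.492)·(cos180° − cos22°) = (0.7921)·(-1.9272) = -1.527 J.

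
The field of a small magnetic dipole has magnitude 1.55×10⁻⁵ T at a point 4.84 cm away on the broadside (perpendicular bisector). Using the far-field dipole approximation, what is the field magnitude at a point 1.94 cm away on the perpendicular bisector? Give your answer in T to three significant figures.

B ≈ 2.41×10⁻⁴ T

Dipole fields scale as 1/r³ in the far field; the geometry is the same at both points.
B₂ = B₁ · (r₁/r₂)³ = 1.55×10⁻⁵ · (4.84/1.94)³.
(r₁/r₂)³ = (2.495)³ = 15.53.
B₂ ≈ 2.407×10⁻⁴ T.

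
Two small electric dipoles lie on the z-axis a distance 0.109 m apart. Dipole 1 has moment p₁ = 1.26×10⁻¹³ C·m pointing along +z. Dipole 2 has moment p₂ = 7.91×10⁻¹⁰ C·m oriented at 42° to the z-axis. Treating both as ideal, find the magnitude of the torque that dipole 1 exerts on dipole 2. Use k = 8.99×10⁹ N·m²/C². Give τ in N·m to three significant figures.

τ ≈ 9.26×10⁻¹⁰ N·m

The second dipole sits on the axis of the first, so the field there is axial: E₁ = 2kp₁/r³ along +z.
E₁ = 2(8.99×10⁹)(1.26×10⁻¹³)/(0.109)³ = 1.749 N/C.
Torque on the second dipole: τ = p₂ E₁ sinθ.
τ = (7.91×10⁻¹⁰)(1.749)·sin42° = 9.259×10⁻¹⁰ N·m.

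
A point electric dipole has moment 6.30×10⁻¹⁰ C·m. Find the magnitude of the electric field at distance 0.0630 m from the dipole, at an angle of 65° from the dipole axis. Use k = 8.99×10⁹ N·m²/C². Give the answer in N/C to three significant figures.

At angle θ the dipole field magnitude is E = (kp/r³)·√(1 + 3cos²θ).
kp/r³ = (8.99×10⁹)(6.30×10⁻¹⁰) / (0.0630)³ = 2.265×10⁴ N/C.
√(1 + 3cos²65°) = √(1 + 3·0.1786) = √1.5358 ≈ 1.2393.
E ≈ 2.265×10⁴ × 1.239 = 2.807×10⁴ N/C.

E ≈ 2.81×10⁴ N/C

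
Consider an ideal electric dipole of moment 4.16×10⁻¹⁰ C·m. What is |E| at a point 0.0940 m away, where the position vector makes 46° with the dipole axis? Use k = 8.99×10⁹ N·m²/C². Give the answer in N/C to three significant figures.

At angle θ the dipole field magnitude is E = (kp/r³)·√(1 + 3cos²θ).
kp/r³ = (8.99×10⁹)(4.16×10⁻¹⁰) / (0.0940)³ = 4503 N/C.
√(1 + 3cos²46°) = √(1 + 3·0.4826) = √2.4477 ≈ 1.5645.
E ≈ 4503 × 1.564 = 7044 N/C.

E ≈ 7040 N/C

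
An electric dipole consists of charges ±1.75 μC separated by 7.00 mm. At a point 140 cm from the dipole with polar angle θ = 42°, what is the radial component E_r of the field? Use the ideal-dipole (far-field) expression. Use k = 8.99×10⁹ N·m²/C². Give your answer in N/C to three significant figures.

Dipole moment p = qd = (1.75×10⁻⁶ C)(0.00700 m) = 1.225×10⁻⁸ C·m.
For a dipole, E_r = (2kp cosθ)/r³.
kp/r³ = (8.99×10⁹)(1.225×10⁻⁸)/(1.40)³ = 40.13 N/C.
E_r = 2·40.13·cos42° = 59.65 N/C.

E_r ≈ 59.7 N/C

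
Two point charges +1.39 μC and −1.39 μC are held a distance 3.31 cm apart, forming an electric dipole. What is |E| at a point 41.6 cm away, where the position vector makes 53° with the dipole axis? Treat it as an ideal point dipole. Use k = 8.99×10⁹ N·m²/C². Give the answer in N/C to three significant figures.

Dipole moment p = qd = (1.39×10⁻⁶ C)(0.0331 m) = 4.601×10⁻⁸ C·m.
At angle θ the dipole field magnitude is E = (kp/r³)·√(1 + 3cos²θ).
kp/r³ = (8.99×10⁹)(4.601×10⁻⁸) / (0.416)³ = 5746 N/C.
√(1 + 3cos²53°) = √(1 + 3·0.3622) = √2.0865 ≈ 1.4445.
E ≈ 5746 × 1.444 = 8299 N/C.

E ≈ 8300 N/C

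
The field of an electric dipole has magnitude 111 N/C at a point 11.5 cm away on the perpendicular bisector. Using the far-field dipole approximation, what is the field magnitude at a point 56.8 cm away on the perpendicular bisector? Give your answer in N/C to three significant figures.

Dipole fields scale as 1/r³ in the far field; the geometry is the same at both points.
E₂ = E₁ · (r₁/r₂)³ = 111 · (11.5/56.8)³.
(r₁/r₂)³ = (0.2025)³ = 0.008299.
E₂ ≈ 0.9212 N/C.

E ≈ 0.921 N/C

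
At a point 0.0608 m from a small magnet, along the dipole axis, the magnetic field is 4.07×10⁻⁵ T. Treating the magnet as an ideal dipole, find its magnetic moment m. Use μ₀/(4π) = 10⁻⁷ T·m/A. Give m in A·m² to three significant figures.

m ≈ 0.0457 A·m²

On axis B = (μ₀/4π)·2m/r³, so m = Br³·4π/(μ₀·2).
m = (4.07×10⁻⁵)·(0.0608)³ / (2·10⁻⁷) = 0.04574 A·m².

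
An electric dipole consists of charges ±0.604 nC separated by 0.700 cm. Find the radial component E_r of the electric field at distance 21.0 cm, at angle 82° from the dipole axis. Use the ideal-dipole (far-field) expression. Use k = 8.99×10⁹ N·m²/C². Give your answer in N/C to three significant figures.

Dipole moment p = qd = (6.04×10⁻¹⁰ C)(0.00700 m) = 4.228×10⁻¹² C·m.
For a dipole, E_r = (2kp cosθ)/r³.
kp/r³ = (8.99×10⁹)(4.228×10⁻¹²)/(0.210)³ = 4.104 N/C.
E_r = 2·4.104·cos82° = 1.142 N/C.

E_r ≈ 1.14 N/C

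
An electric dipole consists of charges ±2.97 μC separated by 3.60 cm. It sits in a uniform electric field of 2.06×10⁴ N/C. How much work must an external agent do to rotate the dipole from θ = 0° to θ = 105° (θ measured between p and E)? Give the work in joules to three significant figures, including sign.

Dipole moment p = qd = (2.97×10⁻⁶ C)(0.0360 m) = 1.069×10⁻⁷ C·m.
W_ext = ΔU = U(θ₂) − U(θ₁) = −pE cosθ₂ − (−pE cosθ₁) = pE(cosθ₁ − cosθ₂).
W = (1.069×10⁻⁷)(2.06×10⁴)·(cos0° − cos105°) = (0.002202)·(+1.2588) = 0.002772 J.

W ≈ 0.00277 J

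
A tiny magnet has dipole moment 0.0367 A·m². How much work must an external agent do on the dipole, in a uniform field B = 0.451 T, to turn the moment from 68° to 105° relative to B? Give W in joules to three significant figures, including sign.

W ≈ 0.0105 J

W_ext = ΔU = −mB cosθ₂ + mB cosθ₁ = mB(cosθ₁ − cosθ₂).
W = (0.0367)(0.451)·(cos68° − cos105°) = (0.01655)·(+0.6334) = 0.01048 J.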